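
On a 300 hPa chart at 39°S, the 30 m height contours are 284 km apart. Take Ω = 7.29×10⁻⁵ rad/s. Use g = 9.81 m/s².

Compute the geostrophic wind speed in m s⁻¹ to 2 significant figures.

11 m s⁻¹

Coriolis parameter at 39°S:
f = 2Ω sin φ = 2 × 7.29×10⁻⁵ × sin 39° = 9.18×10⁻⁵ s⁻¹
Height gradient: |∂Z/∂n| = 30 m / 284000 m = 1.06×10⁻⁴
On a pressure surface, geostrophic balance gives V_g = (g/f)|∂Z/∂n|:
V_g = 9.81 × 1.06×10⁻⁴ / 9.18×10⁻⁵ = 11.3 m/s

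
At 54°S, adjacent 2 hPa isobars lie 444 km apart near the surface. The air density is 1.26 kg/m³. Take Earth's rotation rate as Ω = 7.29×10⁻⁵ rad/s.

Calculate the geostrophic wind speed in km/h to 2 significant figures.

11 km/h

Coriolis parameter at 54°S:
f = 2Ω sin φ = 2 × 7.29×10⁻⁵ × sin 54° = 1.18×10⁻⁴ s⁻¹
Pressure gradient: |∂P/∂n| = 200 Pa / 444000 m = 4.50×10⁻⁴ Pa/m
Geostrophic balance (pressure-gradient force = Coriolis force):
V_g = (1/(fρ)) |∂P/∂n| = 4.50×10⁻⁴ / (1.18×10⁻⁴ × 1.26) = 3.03 m/s
Converting: 3.03 m/s × 3.6 = 11 km/h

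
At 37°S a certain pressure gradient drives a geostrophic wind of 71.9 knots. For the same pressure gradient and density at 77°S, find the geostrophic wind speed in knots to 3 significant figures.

44.4 knots

With the same pressure gradient and density, V_g ∝ 1/f ∝ 1/sin φ.
V₂ = V₁ · sin φ₁ / sin φ₂ = 71.9 × sin 37° / sin 77°
V₂ = 71.9 × 0.6018/0.9744 = 44.4 knots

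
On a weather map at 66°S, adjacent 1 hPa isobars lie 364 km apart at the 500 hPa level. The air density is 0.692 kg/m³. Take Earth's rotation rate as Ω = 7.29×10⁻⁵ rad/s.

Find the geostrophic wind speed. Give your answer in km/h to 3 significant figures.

Coriolis parameter at 66°S:
f = 2Ω sin φ = 2 × 7.29×10⁻⁵ × sin 66° = 1.33×10⁻⁴ s⁻¹
Pressure gradient: |∂P/∂n| = 100 Pa / 364000 m = 2.75×10⁻⁴ Pa/m
Geostrophic balance (pressure-gradient force = Coriolis force):
V_g = (1/(fρ)) |∂P/∂n| = 2.75×10⁻⁴ / (1.33×10⁻⁴ × 0.692) = 2.98 m/s
Converting: 2.98 m/s × 3.6 = 10.7 km/h

10.7 km/h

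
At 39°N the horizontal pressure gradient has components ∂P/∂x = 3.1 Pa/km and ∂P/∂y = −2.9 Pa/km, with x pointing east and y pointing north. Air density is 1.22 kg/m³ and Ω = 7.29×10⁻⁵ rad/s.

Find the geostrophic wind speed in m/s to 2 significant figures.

Coriolis parameter at 39°N:
f = 2Ω sin φ = 2 × 7.29×10⁻⁵ × sin 39° = 9.18×10⁻⁵ s⁻¹
Component geostrophic relations (x east, y north):
u_g = −(1/(fρ)) ∂P/∂y,  v_g = (1/(fρ)) ∂P/∂x
u_g = −(−2.9×10⁻³)/(9.18×10⁻⁵ × 1.22) = 25.9 m/s;  v_g = (3.1×10⁻³)/(9.18×10⁻⁵ × 1.22) = 27.7 m/s
|V_g| = √(u_g² + v_g²) = 37.9 m/s

38 m/s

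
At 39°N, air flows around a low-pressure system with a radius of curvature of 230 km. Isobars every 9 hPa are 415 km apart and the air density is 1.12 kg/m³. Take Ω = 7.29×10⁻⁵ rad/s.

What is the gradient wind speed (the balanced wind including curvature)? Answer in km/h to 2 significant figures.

Coriolis parameter at 39°N:
f = 2Ω sin φ = 2 × 7.29×10⁻⁵ × sin 39° = 9.18×10⁻⁵ s⁻¹
Pressure gradient: |∂P/∂n| = 900 Pa / 415000 m = 2.17×10⁻³ Pa/m
Geostrophic speed: V_g = |∂P/∂n|/(fρ) = 2.17×10⁻³/(9.18×10⁻⁵ × 1.12) = 21.1 m/s
Around a low, centrifugal force acts outward with Coriolis, so pressure-gradient force balances both:
(1/ρ)|∂P/∂n| = fV + V²/R  →  V² + fR·V − fR·V_g = 0
With fR = 9.18×10⁻⁵ × 230×10³ m = 21.1 m/s:
V = [−fR + √((fR)² + 4 fR V_g)]/2 = [−21.1 + √(21.1² + 4×21.1×21.1)]/2 = 13 m/s
Subgeostrophic (V < V_g = 21.1 m/s), as expected around a low.
Converting: 13 m/s × 3.6 = 47 km/h

47 km/h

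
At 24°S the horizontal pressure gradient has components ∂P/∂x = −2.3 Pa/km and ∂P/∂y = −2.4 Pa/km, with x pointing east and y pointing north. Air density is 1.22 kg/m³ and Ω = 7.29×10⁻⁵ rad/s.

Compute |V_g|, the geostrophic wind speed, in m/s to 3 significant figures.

Coriolis parameter at 24°S:
f = 2Ω sin φ = 2 × 7.29×10⁻⁵ × sin 24° = 5.93×10⁻⁵ s⁻¹
In the Southern Hemisphere f is negative: f = −5.93×10⁻⁵ s⁻¹.
Component geostrophic relations (x east, y north):
u_g = −(1/(fρ)) ∂P/∂y,  v_g = (1/(fρ)) ∂P/∂x
u_g = −(−2.4×10⁻³)/(−5.93×10⁻⁵ × 1.22) = −33.2 m/s;  v_g = (−2.3×10⁻³)/(−5.93×10⁻⁵ × 1.22) = 31.8 m/s
|V_g| = √(u_g² + v_g²) = 45.9 m/s

45.9 m/s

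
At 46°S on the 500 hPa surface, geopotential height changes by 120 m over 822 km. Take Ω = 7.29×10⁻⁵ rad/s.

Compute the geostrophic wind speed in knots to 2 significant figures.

27 knots

Coriolis parameter at 46°S:
f = 2Ω sin φ = 2 × 7.29×10⁻⁵ × sin 46° = 1.05×10⁻⁴ s⁻¹
Height gradient: |∂Z/∂n| = 120 m / 822000 m = 1.46×10⁻⁴
On a pressure surface, geostrophic balance gives V_g = (g/f)|∂Z/∂n|:
V_g = 9.81 × 1.46×10⁻⁴ / 1.05×10⁻⁴ = 13.7 m/s
Converting: 13.7 m/s × 1.944 = 27 knots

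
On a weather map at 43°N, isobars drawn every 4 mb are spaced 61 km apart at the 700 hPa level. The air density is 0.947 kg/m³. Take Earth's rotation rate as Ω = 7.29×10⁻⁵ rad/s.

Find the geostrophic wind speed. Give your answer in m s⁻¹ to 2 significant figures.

Coriolis parameter at 43°N:
f = 2Ω sin φ = 2 × 7.29×10⁻⁵ × sin 43° = 9.94×10⁻⁵ s⁻¹
Pressure gradient: |∂P/∂n| = 400 Pa / 61000 m = 6.56×10⁻³ Pa/m
Geostrophic balance (pressure-gradient force = Coriolis force):
V_g = (1/(fρ)) |∂P/∂n| = 6.56×10⁻³ / (9.94×10⁻⁵ × 0.947) = 69.6 m/s

70 m s⁻¹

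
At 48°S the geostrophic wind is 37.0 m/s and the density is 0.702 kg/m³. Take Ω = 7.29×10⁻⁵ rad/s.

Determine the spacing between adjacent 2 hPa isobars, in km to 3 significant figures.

71.1 km

Coriolis parameter at 48°S:
f = 2Ω sin φ = 2 × 7.29×10⁻⁵ × sin 48° = 1.08×10⁻⁴ s⁻¹
Geostrophic balance rearranged: |∂P/∂n| = f ρ V_g
|∂P/∂n| = 1.08×10⁻⁴ × 0.702 × 37.0 = 2.81×10⁻³ Pa/m
Isobar spacing: Δn = ΔP/|∂P/∂n| = 200 Pa / 2.81×10⁻³ Pa/m = 71066 m ≈ 71.1 km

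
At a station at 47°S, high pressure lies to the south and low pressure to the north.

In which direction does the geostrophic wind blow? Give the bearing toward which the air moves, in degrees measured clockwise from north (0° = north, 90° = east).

The pressure-gradient force points toward the north (bearing 000°).
Geostrophic balance: in the Southern Hemisphere the Coriolis force deflects motion to the left, so the geostrophic wind blows 90° to the left of the pressure-gradient force (low pressure on the right).
Rotating 000° by 90° counterclockwise gives 270° — the wind blows toward the west.

270°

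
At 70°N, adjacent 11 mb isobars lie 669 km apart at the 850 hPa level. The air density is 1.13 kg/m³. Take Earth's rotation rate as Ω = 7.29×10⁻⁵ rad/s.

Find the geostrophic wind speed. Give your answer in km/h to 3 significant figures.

Coriolis parameter at 70°N:
f = 2Ω sin φ = 2 × 7.29×10⁻⁵ × sin 70° = 1.37×10⁻⁴ s⁻¹
Pressure gradient: |∂P/∂n| = 1100 Pa / 669000 m = 1.64×10⁻³ Pa/m
Geostrophic balance (pressure-gradient force = Coriolis force):
V_g = (1/(fρ)) |∂P/∂n| = 1.64×10⁻³ / (1.37×10⁻⁴ × 1.13) = 10.6 m/s
Converting: 10.6 m/s × 3.6 = 38.2 km/h

38.2 km/h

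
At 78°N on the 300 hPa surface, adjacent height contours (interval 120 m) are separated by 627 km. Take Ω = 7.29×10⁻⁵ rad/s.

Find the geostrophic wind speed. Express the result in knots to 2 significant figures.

26 knots

Coriolis parameter at 78°N:
f = 2Ω sin φ = 2 × 7.29×10⁻⁵ × sin 78° = 1.43×10⁻⁴ s⁻¹
Height gradient: |∂Z/∂n| = 120 m / 627000 m = 1.91×10⁻⁴
On a pressure surface, geostrophic balance gives V_g = (g/f)|∂Z/∂n|:
V_g = 9.81 × 1.91×10⁻⁴ / 1.43×10⁻⁴ = 13.2 m/s
Converting: 13.2 m/s × 1.944 = 26 knots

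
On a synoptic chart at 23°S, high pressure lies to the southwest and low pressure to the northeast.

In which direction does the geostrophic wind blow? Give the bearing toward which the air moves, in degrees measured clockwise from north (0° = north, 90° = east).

The pressure-gradient force points toward the northeast (bearing 045°).
Geostrophic balance: in the Southern Hemisphere the Coriolis force deflects motion to the left, so the geostrophic wind blows 90° to the left of the pressure-gradient force (low pressure on the right).
Rotating 045° by 90° counterclockwise gives 315° — the wind blows toward the northwest.

315°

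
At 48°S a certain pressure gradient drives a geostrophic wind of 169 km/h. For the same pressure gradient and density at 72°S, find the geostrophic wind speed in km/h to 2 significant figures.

130 km/h

With the same pressure gradient and density, V_g ∝ 1/f ∝ 1/sin φ.
V₂ = V₁ · sin φ₁ / sin φ₂ = 169 × sin 48° / sin 72°
V₂ = 169 × 0.7431/0.9511 = 130 km/h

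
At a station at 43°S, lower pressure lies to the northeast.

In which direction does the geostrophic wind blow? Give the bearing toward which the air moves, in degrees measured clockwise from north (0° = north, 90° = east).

The pressure-gradient force points toward the northeast (bearing 045°).
Geostrophic balance: in the Southern Hemisphere the Coriolis force deflects motion to the left, so the geostrophic wind blows 90° to the left of the pressure-gradient force (low pressure on the right).
Rotating 045° by 90° counterclockwise gives 315° — the wind blows toward the northwest.

315°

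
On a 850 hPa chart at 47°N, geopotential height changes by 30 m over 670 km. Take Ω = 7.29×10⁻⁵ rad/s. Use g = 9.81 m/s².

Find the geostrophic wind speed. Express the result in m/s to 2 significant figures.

4.1 m/s

Coriolis parameter at 47°N:
f = 2Ω sin φ = 2 × 7.29×10⁻⁵ × sin 47° = 1.07×10⁻⁴ s⁻¹
Height gradient: |∂Z/∂n| = 30 m / 670000 m = 4.48×10⁻⁵
On a pressure surface, geostrophic balance gives V_g = (g/f)|∂Z/∂n|:
V_g = 9.81 × 4.48×10⁻⁵ / 1.07×10⁻⁴ = 4.12 m/s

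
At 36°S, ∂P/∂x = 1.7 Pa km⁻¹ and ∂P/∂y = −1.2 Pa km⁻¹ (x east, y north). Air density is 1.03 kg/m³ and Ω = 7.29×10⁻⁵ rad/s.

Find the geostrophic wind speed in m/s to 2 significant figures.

24 m/s

Coriolis parameter at 36°S:
f = 2Ω sin φ = 2 × 7.29×10⁻⁵ × sin 36° = 8.57×10⁻⁵ s⁻¹
In the Southern Hemisphere f is negative: f = −8.57×10⁻⁵ s⁻¹.
Component geostrophic relations (x east, y north):
u_g = −(1/(fρ)) ∂P/∂y,  v_g = (1/(fρ)) ∂P/∂x
u_g = −(−1.2×10⁻³)/(−8.57×10⁻⁵ × 1.03) = −13.6 m/s;  v_g = (1.7×10⁻³)/(−8.57×10⁻⁵ × 1.03) = −19.3 m/s
|V_g| = √(u_g² + v_g²) = 23.6 m/s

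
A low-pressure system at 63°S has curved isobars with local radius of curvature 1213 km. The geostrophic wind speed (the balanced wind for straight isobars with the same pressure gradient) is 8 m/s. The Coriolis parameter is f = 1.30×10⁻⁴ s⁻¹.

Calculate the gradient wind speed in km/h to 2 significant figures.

Around a low, centrifugal force acts outward with Coriolis, so pressure-gradient force balances both:
(1/ρ)|∂P/∂n| = fV + V²/R  →  V² + fR·V − fR·V_g = 0
With fR = 1.30×10⁻⁴ × 1213×10³ m = 158 m/s:
V = [−fR + √((fR)² + 4 fR V_g)]/2 = [−158 + √(158² + 4×158×8)]/2 = 7.63 m/s
Subgeostrophic (V < V_g = 8 m/s), as expected around a low.
Converting: 7.63 m/s × 3.6 = 27 km/h

27 km/h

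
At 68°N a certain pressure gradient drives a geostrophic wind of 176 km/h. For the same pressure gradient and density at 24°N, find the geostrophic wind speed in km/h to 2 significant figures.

400 km/h

With the same pressure gradient and density, V_g ∝ 1/f ∝ 1/sin φ.
V₂ = V₁ · sin φ₁ / sin φ₂ = 176 × sin 68° / sin 24°
V₂ = 176 × 0.9272/0.4067 = 400 km/h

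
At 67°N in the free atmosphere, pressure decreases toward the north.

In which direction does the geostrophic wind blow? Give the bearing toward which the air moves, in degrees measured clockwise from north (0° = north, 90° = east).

090°

The pressure-gradient force points toward the north (bearing 000°).
Geostrophic balance: in the Northern Hemisphere the Coriolis force deflects motion to the right, so the geostrophic wind blows 90° to the right of the pressure-gradient force (low pressure on the left).
Rotating 000° by 90° clockwise gives 090° — the wind blows toward the east.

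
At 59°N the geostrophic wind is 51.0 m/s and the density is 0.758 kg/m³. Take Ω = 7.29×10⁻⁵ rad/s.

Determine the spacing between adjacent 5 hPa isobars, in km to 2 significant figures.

100 km

Coriolis parameter at 59°N:
f = 2Ω sin φ = 2 × 7.29×10⁻⁵ × sin 59° = 1.25×10⁻⁴ s⁻¹
Geostrophic balance rearranged: |∂P/∂n| = f ρ V_g
|∂P/∂n| = 1.25×10⁻⁴ × 0.758 × 51.0 = 4.83×10⁻³ Pa/m
Isobar spacing: Δn = ΔP/|∂P/∂n| = 500 Pa / 4.83×10⁻³ Pa/m = 103492 m ≈ 100 km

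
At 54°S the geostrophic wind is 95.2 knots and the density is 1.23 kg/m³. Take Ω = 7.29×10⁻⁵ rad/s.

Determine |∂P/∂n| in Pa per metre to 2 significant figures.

7.1×10⁻³ Pa/m

Coriolis parameter at 54°S:
f = 2Ω sin φ = 2 × 7.29×10⁻⁵ × sin 54° = 1.18×10⁻⁴ s⁻¹
Wind speed in SI: 95.2 knots = 49.0 m/s
Geostrophic balance rearranged: |∂P/∂n| = f ρ V_g
|∂P/∂n| = 1.18×10⁻⁴ × 1.23 × 49.0 = 7.11×10⁻³ Pa/m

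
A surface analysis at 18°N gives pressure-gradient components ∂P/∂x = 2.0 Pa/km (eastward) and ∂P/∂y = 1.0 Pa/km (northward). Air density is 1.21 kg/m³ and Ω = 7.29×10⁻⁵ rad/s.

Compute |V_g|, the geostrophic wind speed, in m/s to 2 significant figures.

Coriolis parameter at 18°N:
f = 2Ω sin φ = 2 × 7.29×10⁻⁵ × sin 18° = 4.51×10⁻⁵ s⁻¹
Component geostrophic relations (x east, y north):
u_g = −(1/(fρ)) ∂P/∂y,  v_g = (1/(fρ)) ∂P/∂x
u_g = −(1.0×10⁻³)/(4.51×10⁻⁵ × 1.21) = −18.3 m/s;  v_g = (2.0×10⁻³)/(4.51×10⁻⁵ × 1.21) = 36.7 m/s
|V_g| = √(u_g² + v_g²) = 41.0 m/s

41 m/s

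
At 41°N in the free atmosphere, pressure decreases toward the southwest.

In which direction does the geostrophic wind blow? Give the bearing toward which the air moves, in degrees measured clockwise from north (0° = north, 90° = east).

The pressure-gradient force points toward the southwest (bearing 225°).
Geostrophic balance: in the Northern Hemisphere the Coriolis force deflects motion to the right, so the geostrophic wind blows 90° to the right of the pressure-gradient force (low pressure on the left).
Rotating 225° by 90° clockwise gives 315° — the wind blows toward the northwest.

315°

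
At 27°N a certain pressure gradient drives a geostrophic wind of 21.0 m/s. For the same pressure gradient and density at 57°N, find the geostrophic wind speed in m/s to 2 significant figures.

11 m/s

With the same pressure gradient and density, V_g ∝ 1/f ∝ 1/sin φ.
V₂ = V₁ · sin φ₁ / sin φ₂ = 21.0 × sin 27° / sin 57°
V₂ = 21.0 × 0.4540/0.8387 = 11 m/s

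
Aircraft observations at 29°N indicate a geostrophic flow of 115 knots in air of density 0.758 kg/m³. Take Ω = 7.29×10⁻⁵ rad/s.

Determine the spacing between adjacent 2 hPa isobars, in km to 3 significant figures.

Coriolis parameter at 29°N:
f = 2Ω sin φ = 2 × 7.29×10⁻⁵ × sin 29° = 7.07×10⁻⁵ s⁻¹
Wind speed in SI: 115 knots = 59.2 m/s
Geostrophic balance rearranged: |∂P/∂n| = f ρ V_g
|∂P/∂n| = 7.07×10⁻⁵ × 0.758 × 59.2 = 3.17×10⁻³ Pa/m
Isobar spacing: Δn = ΔP/|∂P/∂n| = 200 Pa / 3.17×10⁻³ Pa/m = 63095 m ≈ 63.1 km

63.1 km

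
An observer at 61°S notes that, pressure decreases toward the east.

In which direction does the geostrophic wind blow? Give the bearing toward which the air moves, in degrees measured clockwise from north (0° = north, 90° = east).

The pressure-gradient force points toward the east (bearing 090°).
Geostrophic balance: in the Southern Hemisphere the Coriolis force deflects motion to the left, so the geostrophic wind blows 90° to the left of the pressure-gradient force (low pressure on the right).
Rotating 090° by 90° counterclockwise gives 000° — the wind blows toward the north.

000°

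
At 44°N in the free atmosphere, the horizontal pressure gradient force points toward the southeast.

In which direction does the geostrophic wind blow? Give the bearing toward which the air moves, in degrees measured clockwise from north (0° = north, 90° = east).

The pressure-gradient force points toward the southeast (bearing 135°).
Geostrophic balance: in the Northern Hemisphere the Coriolis force deflects motion to the right, so the geostrophic wind blows 90° to the right of the pressure-gradient force (low pressure on the left).
Rotating 135° by 90° clockwise gives 225° — the wind blows toward the southwest.

225°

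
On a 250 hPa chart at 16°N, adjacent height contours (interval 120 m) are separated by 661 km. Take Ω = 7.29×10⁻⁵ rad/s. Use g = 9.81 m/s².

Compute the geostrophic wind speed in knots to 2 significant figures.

86 knots

Coriolis parameter at 16°N:
f = 2Ω sin φ = 2 × 7.29×10⁻⁵ × sin 16° = 4.02×10⁻⁵ s⁻¹
Height gradient: |∂Z/∂n| = 120 m / 661000 m = 1.82×10⁻⁴
On a pressure surface, geostrophic balance gives V_g = (g/f)|∂Z/∂n|:
V_g = 9.81 × 1.82×10⁻⁴ / 4.02×10⁻⁵ = 44.3 m/s
Converting: 44.3 m/s × 1.944 = 86 knots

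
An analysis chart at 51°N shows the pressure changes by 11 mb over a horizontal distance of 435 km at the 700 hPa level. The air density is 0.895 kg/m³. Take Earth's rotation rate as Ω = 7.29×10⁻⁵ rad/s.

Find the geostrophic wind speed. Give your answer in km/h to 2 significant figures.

90 km/h

Coriolis parameter at 51°N:
f = 2Ω sin φ = 2 × 7.29×10⁻⁵ × sin 51° = 1.13×10⁻⁴ s⁻¹
Pressure gradient: |∂P/∂n| = 1100 Pa / 435000 m = 2.53×10⁻³ Pa/m
Geostrophic balance (pressure-gradient force = Coriolis force):
V_g = (1/(fρ)) |∂P/∂n| = 2.53×10⁻³ / (1.13×10⁻⁴ × 0.895) = 24.9 m/s
Converting: 24.9 m/s × 3.6 = 90 km/h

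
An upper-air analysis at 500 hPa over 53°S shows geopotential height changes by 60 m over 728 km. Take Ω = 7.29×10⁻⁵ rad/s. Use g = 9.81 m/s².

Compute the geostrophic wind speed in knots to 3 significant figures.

Coriolis parameter at 53°S:
f = 2Ω sin φ = 2 × 7.29×10⁻⁵ × sin 53° = 1.16×10⁻⁴ s⁻¹
Height gradient: |∂Z/∂n| = 60 m / 728000 m = 8.24×10⁻⁵
On a pressure surface, geostrophic balance gives V_g = (g/f)|∂Z/∂n|:
V_g = 9.81 × 8.24×10⁻⁵ / 1.16×10⁻⁴ = 6.94 m/s
Converting: 6.94 m/s × 1.944 = 13.5 knots

13.5 knots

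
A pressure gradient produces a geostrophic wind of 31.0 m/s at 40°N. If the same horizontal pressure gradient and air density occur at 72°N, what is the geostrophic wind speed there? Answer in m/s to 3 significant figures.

21.0 m/s

With the same pressure gradient and density, V_g ∝ 1/f ∝ 1/sin φ.
V₂ = V₁ · sin φ₁ / sin φ₂ = 31.0 × sin 40° / sin 72°
V₂ = 31.0 × 0.6428/0.9511 = 21.0 m/s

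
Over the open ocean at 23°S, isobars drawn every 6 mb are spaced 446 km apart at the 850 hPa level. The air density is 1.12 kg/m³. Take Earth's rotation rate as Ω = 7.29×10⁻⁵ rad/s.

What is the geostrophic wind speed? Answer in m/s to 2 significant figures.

21 m/s

Coriolis parameter at 23°S:
f = 2Ω sin φ = 2 × 7.29×10⁻⁵ × sin 23° = 5.70×10⁻⁵ s⁻¹
Pressure gradient: |∂P/∂n| = 600 Pa / 446000 m = 1.35×10⁻³ Pa/m
Geostrophic balance (pressure-gradient force = Coriolis force):
V_g = (1/(fρ)) |∂P/∂n| = 1.35×10⁻³ / (5.70×10⁻⁵ × 1.12) = 21.1 m/s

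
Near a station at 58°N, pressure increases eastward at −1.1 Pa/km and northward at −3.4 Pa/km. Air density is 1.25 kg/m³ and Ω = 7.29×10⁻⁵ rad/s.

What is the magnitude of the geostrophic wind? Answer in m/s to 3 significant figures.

Coriolis parameter at 58°N:
f = 2Ω sin φ = 2 × 7.29×10⁻⁵ × sin 58° = 1.24×10⁻⁴ s⁻¹
Component geostrophic relations (x east, y north):
u_g = −(1/(fρ)) ∂P/∂y,  v_g = (1/(fρ)) ∂P/∂x
u_g = −(−3.4×10⁻³)/(1.24×10⁻⁴ × 1.25) = 22.0 m/s;  v_g = (−1.1×10⁻³)/(1.24×10⁻⁴ × 1.25) = −7.12 m/s
|V_g| = √(u_g² + v_g²) = 23.1 m/s

23.1 m/s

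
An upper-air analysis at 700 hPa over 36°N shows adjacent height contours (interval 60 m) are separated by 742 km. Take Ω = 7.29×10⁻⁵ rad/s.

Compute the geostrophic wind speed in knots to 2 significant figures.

18 knots

Coriolis parameter at 36°N:
f = 2Ω sin φ = 2 × 7.29×10⁻⁵ × sin 36° = 8.57×10⁻⁵ s⁻¹
Height gradient: |∂Z/∂n| = 60 m / 742000 m = 8.09×10⁻⁵
On a pressure surface, geostrophic balance gives V_g = (g/f)|∂Z/∂n|:
V_g = 9.81 × 8.09×10⁻⁵ / 8.57×10⁻⁵ = 9.26 m/s
Converting: 9.26 m/s × 1.944 = 18 knots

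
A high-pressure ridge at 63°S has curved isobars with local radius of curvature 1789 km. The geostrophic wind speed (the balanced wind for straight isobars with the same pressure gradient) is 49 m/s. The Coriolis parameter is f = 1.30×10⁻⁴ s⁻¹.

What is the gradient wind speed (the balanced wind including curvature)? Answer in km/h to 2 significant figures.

250 km/h

Around a high, pressure-gradient force acts outward with centrifugal, so Coriolis balances both:
fV = (1/ρ)|∂P/∂n| + V²/R  →  V² − fR·V + fR·V_g = 0
With fR = 1.30×10⁻⁴ × 1789×10³ m = 233 m/s:
V = [fR − √((fR)² − 4 fR V_g)]/2 = [233 − √(233² − 4×233×49)]/2 = 70.2 m/s
Supergeostrophic (V > V_g = 49 m/s), as expected around a high.
Converting: 70.2 m/s × 3.6 = 250 km/h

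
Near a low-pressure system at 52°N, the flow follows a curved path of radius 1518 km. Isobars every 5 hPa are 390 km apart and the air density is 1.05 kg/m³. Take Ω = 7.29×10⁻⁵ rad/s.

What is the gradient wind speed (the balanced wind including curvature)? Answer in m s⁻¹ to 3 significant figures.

10.0 m s⁻¹

Coriolis parameter at 52°N:
f = 2Ω sin φ = 2 × 7.29×10⁻⁵ × sin 52° = 1.15×10⁻⁴ s⁻¹
Pressure gradient: |∂P/∂n| = 500 Pa / 390000 m = 1.28×10⁻³ Pa/m
Geostrophic speed: V_g = |∂P/∂n|/(fρ) = 1.28×10⁻³/(1.15×10⁻⁴ × 1.05) = 10.6 m/s
Around a low, centrifugal force acts outward with Coriolis, so pressure-gradient force balances both:
(1/ρ)|∂P/∂n| = fV + V²/R  →  V² + fR·V − fR·V_g = 0
With fR = 1.15×10⁻⁴ × 1518×10³ m = 174 m/s:
V = [−fR + √((fR)² + 4 fR V_g)]/2 = [−174 + √(174² + 4×174×10.6)]/2 = 10 m/s
Subgeostrophic (V < V_g = 10.6 m/s), as expected around a low.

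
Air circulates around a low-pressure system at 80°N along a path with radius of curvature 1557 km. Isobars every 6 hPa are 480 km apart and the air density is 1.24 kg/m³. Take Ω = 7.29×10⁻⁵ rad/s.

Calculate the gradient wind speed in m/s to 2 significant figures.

Coriolis parameter at 80°N:
f = 2Ω sin φ = 2 × 7.29×10⁻⁵ × sin 80° = 1.44×10⁻⁴ s⁻¹
Pressure gradient: |∂P/∂n| = 600 Pa / 480000 m = 1.25×10⁻³ Pa/m
Geostrophic speed: V_g = |∂P/∂n|/(fρ) = 1.25×10⁻³/(1.44×10⁻⁴ × 1.24) = 7.02 m/s
Around a low, centrifugal force acts outward with Coriolis, so pressure-gradient force balances both:
(1/ρ)|∂P/∂n| = fV + V²/R  →  V² + fR·V − fR·V_g = 0
With fR = 1.44×10⁻⁴ × 1557×10³ m = 224 m/s:
V = [−fR + √((fR)² + 4 fR V_g)]/2 = [−224 + √(224² + 4×224×7.02)]/2 = 6.81 m/s
Subgeostrophic (V < V_g = 7.02 m/s), as expected around a low.

6.8 m/s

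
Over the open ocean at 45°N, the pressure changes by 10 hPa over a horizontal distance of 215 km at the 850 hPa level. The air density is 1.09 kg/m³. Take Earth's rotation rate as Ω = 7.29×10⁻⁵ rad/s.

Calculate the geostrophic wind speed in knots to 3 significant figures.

Coriolis parameter at 45°N:
f = 2Ω sin φ = 2 × 7.29×10⁻⁵ × sin 45° = 1.03×10⁻⁴ s⁻¹
Pressure gradient: |∂P/∂n| = 1000 Pa / 215000 m = 4.65×10⁻³ Pa/m
Geostrophic balance (pressure-gradient force = Coriolis force):
V_g = (1/(fρ)) |∂P/∂n| = 4.65×10⁻³ / (1.03×10⁻⁴ × 1.09) = 41.4 m/s
Converting: 41.4 m/s × 1.944 = 80.5 knots

80.5 knots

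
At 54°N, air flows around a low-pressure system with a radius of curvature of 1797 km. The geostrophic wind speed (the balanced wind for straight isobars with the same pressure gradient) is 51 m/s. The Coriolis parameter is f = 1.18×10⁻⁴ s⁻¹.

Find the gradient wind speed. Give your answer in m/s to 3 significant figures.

42.5 m/s

Around a low, centrifugal force acts outward with Coriolis, so pressure-gradient force balances both:
(1/ρ)|∂P/∂n| = fV + V²/R  →  V² + fR·V − fR·V_g = 0
With fR = 1.18×10⁻⁴ × 1797×10³ m = 212 m/s:
V = [−fR + √((fR)² + 4 fR V_g)]/2 = [−212 + √(212² + 4×212×51)]/2 = 42.5 m/s
Subgeostrophic (V < V_g = 51 m/s), as expected around a low.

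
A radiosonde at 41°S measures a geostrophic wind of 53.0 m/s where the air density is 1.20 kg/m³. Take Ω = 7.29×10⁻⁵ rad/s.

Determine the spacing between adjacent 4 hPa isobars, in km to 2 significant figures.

Coriolis parameter at 41°S:
f = 2Ω sin φ = 2 × 7.29×10⁻⁵ × sin 41° = 9.57×10⁻⁵ s⁻¹
Geostrophic balance rearranged: |∂P/∂n| = f ρ V_g
|∂P/∂n| = 9.57×10⁻⁵ × 1.20 × 53.0 = 6.08×10⁻³ Pa/m
Isobar spacing: Δn = ΔP/|∂P/∂n| = 400 Pa / 6.08×10⁻³ Pa/m = 65751 m ≈ 66 km

66 km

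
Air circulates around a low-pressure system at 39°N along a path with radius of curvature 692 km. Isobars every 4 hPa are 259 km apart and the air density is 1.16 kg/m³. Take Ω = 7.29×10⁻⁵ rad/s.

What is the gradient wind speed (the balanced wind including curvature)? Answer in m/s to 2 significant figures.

12 m/s

Coriolis parameter at 39°N:
f = 2Ω sin φ = 2 × 7.29×10⁻⁵ × sin 39° = 9.18×10⁻⁵ s⁻¹
Pressure gradient: |∂P/∂n| = 400 Pa / 259000 m = 1.54×10⁻³ Pa/m
Geostrophic speed: V_g = |∂P/∂n|/(fρ) = 1.54×10⁻³/(9.18×10⁻⁵ × 1.16) = 14.5 m/s
Around a low, centrifugal force acts outward with Coriolis, so pressure-gradient force balances both:
(1/ρ)|∂P/∂n| = fV + V²/R  →  V² + fR·V − fR·V_g = 0
With fR = 9.18×10⁻⁵ × 692×10³ m = 63.5 m/s:
V = [−fR + √((fR)² + 4 fR V_g)]/2 = [−63.5 + √(63.5² + 4×63.5×14.5)]/2 = 12.2 m/s
Subgeostrophic (V < V_g = 14.5 m/s), as expected around a low.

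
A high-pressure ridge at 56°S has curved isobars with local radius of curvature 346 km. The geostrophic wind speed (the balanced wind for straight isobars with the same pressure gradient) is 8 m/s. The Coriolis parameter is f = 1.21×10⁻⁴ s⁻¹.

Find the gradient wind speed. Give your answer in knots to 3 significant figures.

20.9 knots

Around a high, pressure-gradient force acts outward with centrifugal, so Coriolis balances both:
fV = (1/ρ)|∂P/∂n| + V²/R  →  V² − fR·V + fR·V_g = 0
With fR = 1.21×10⁻⁴ × 346×10³ m = 41.9 m/s:
V = [fR − √((fR)² − 4 fR V_g)]/2 = [41.9 − √(41.9² − 4×41.9×8)]/2 = 10.8 m/s
Supergeostrophic (V > V_g = 8 m/s), as expected around a high.
Converting: 10.8 m/s × 1.944 = 20.9 knots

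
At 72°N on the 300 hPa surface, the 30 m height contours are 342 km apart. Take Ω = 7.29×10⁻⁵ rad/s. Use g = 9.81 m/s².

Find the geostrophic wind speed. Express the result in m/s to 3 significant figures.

Coriolis parameter at 72°N:
f = 2Ω sin φ = 2 × 7.29×10⁻⁵ × sin 72° = 1.39×10⁻⁴ s⁻¹
Height gradient: |∂Z/∂n| = 30 m / 342000 m = 8.77×10⁻⁵
On a pressure surface, geostrophic balance gives V_g = (g/f)|∂Z/∂n|:
V_g = 9.81 × 8.77×10⁻⁵ / 1.39×10⁻⁴ = 6.21 m/s

6.21 m/s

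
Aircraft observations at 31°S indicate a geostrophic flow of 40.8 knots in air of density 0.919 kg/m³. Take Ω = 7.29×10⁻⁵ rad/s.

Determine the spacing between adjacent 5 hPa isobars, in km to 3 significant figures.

Coriolis parameter at 31°S:
f = 2Ω sin φ = 2 × 7.29×10⁻⁵ × sin 31° = 7.51×10⁻⁵ s⁻¹
Wind speed in SI: 40.8 knots = 21.0 m/s
Geostrophic balance rearranged: |∂P/∂n| = f ρ V_g
|∂P/∂n| = 7.51×10⁻⁵ × 0.919 × 21.0 = 1.45×10⁻³ Pa/m
Isobar spacing: Δn = ΔP/|∂P/∂n| = 500 Pa / 1.45×10⁻³ Pa/m = 345191 m ≈ 345 km

345 km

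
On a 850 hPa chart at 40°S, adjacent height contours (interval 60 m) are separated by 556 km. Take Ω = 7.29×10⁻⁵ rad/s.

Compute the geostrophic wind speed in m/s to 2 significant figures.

11 m/s

Coriolis parameter at 40°S:
f = 2Ω sin φ = 2 × 7.29×10⁻⁵ × sin 40° = 9.37×10⁻⁵ s⁻¹
Height gradient: |∂Z/∂n| = 60 m / 556000 m = 1.08×10⁻⁴
On a pressure surface, geostrophic balance gives V_g = (g/f)|∂Z/∂n|:
V_g = 9.81 × 1.08×10⁻⁴ / 9.37×10⁻⁵ = 11.3 m/s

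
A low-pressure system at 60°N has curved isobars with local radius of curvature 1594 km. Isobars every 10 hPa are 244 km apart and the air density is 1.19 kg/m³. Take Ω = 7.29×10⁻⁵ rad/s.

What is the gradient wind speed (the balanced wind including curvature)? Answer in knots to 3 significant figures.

Coriolis parameter at 60°N:
f = 2Ω sin φ = 2 × 7.29×10⁻⁵ × sin 60° = 1.26×10⁻⁴ s⁻¹
Pressure gradient: |∂P/∂n| = 1000 Pa / 244000 m = 4.10×10⁻³ Pa/m
Geostrophic speed: V_g = |∂P/∂n|/(fρ) = 4.10×10⁻³/(1.26×10⁻⁴ × 1.19) = 27.3 m/s
Around a low, centrifugal force acts outward with Coriolis, so pressure-gradient force balances both:
(1/ρ)|∂P/∂n| = fV + V²/R  →  V² + fR·V − fR·V_g = 0
With fR = 1.26×10⁻⁴ × 1594×10³ m = 201 m/s:
V = [−fR + √((fR)² + 4 fR V_g)]/2 = [−201 + √(201² + 4×201×27.3)]/2 = 24.3 m/s
Subgeostrophic (V < V_g = 27.3 m/s), as expected around a low.
Converting: 24.3 m/s × 1.944 = 47.3 knots

47.3 knots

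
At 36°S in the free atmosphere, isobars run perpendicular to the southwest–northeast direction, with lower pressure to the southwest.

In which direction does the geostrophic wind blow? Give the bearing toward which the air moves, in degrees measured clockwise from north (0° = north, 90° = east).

The pressure-gradient force points toward the southwest (bearing 225°).
Geostrophic balance: in the Southern Hemisphere the Coriolis force deflects motion to the left, so the geostrophic wind blows 90° to the left of the pressure-gradient force (low pressure on the right).
Rotating 225° by 90° counterclockwise gives 135° — the wind blows toward the southeast.

135°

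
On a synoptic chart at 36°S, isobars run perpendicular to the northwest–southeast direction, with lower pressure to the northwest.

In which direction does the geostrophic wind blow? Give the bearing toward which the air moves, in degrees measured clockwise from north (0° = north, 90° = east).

225°

The pressure-gradient force points toward the northwest (bearing 315°).
Geostrophic balance: in the Southern Hemisphere the Coriolis force deflects motion to the left, so the geostrophic wind blows 90° to the left of the pressure-gradient force (low pressure on the right).
Rotating 315° by 90° counterclockwise gives 225° — the wind blows toward the southwest.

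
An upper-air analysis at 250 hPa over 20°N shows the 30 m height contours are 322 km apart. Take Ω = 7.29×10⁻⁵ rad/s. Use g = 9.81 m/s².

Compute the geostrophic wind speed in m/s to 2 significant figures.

18 m/s

Coriolis parameter at 20°N:
f = 2Ω sin φ = 2 × 7.29×10⁻⁵ × sin 20° = 4.99×10⁻⁵ s⁻¹
Height gradient: |∂Z/∂n| = 30 m / 322000 m = 9.32×10⁻⁵
On a pressure surface, geostrophic balance gives V_g = (g/f)|∂Z/∂n|:
V_g = 9.81 × 9.32×10⁻⁵ / 4.99×10⁻⁵ = 18.3 m/s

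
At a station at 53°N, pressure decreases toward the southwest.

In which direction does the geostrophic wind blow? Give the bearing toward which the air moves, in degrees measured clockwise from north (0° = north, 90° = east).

The pressure-gradient force points toward the southwest (bearing 225°).
Geostrophic balance: in the Northern Hemisphere the Coriolis force deflects motion to the right, so the geostrophic wind blows 90° to the right of the pressure-gradient force (low pressure on the left).
Rotating 225° by 90° clockwise gives 315° — the wind blows toward the northwest.

315°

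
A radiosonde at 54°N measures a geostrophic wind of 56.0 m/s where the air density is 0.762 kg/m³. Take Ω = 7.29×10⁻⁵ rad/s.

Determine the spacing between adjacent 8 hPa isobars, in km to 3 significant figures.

159 km

Coriolis parameter at 54°N:
f = 2Ω sin φ = 2 × 7.29×10⁻⁵ × sin 54° = 1.18×10⁻⁴ s⁻¹
Geostrophic balance rearranged: |∂P/∂n| = f ρ V_g
|∂P/∂n| = 1.18×10⁻⁴ × 0.762 × 56.0 = 5.03×10⁻³ Pa/m
Isobar spacing: Δn = ΔP/|∂P/∂n| = 800 Pa / 5.03×10⁻³ Pa/m = 158939 m ≈ 159 km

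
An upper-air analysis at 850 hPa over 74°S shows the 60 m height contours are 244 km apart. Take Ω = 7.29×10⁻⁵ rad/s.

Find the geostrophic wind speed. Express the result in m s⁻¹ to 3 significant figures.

Coriolis parameter at 74°S:
f = 2Ω sin φ = 2 × 7.29×10⁻⁵ × sin 74° = 1.40×10⁻⁴ s⁻¹
Height gradient: |∂Z/∂n| = 60 m / 244000 m = 2.46×10⁻⁴
On a pressure surface, geostrophic balance gives V_g = (g/f)|∂Z/∂n|:
V_g = 9.81 × 2.46×10⁻⁴ / 1.40×10⁻⁴ = 17.2 m/s

17.2 m s⁻¹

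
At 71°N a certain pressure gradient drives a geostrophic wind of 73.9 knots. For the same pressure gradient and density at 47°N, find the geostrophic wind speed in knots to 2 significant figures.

With the same pressure gradient and density, V_g ∝ 1/f ∝ 1/sin φ.
V₂ = V₁ · sin φ₁ / sin φ₂ = 73.9 × sin 71° / sin 47°
V₂ = 73.9 × 0.9455/0.7314 = 96 knots

96 knots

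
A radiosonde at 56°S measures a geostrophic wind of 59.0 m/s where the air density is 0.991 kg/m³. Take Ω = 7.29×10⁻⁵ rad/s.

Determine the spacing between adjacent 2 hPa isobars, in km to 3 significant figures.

28.3 km

Coriolis parameter at 56°S:
f = 2Ω sin φ = 2 × 7.29×10⁻⁵ × sin 56° = 1.21×10⁻⁴ s⁻¹
Geostrophic balance rearranged: |∂P/∂n| = f ρ V_g
|∂P/∂n| = 1.21×10⁻⁴ × 0.991 × 59.0 = 7.07×10⁻³ Pa/m
Isobar spacing: Δn = ΔP/|∂P/∂n| = 200 Pa / 7.07×10⁻³ Pa/m = 28299 m ≈ 28.3 km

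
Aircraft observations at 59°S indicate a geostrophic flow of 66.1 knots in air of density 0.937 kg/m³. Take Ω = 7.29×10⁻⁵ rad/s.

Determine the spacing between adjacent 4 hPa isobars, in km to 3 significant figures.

100 km

Coriolis parameter at 59°S:
f = 2Ω sin φ = 2 × 7.29×10⁻⁵ × sin 59° = 1.25×10⁻⁴ s⁻¹
Wind speed in SI: 66.1 knots = 34.0 m/s
Geostrophic balance rearranged: |∂P/∂n| = f ρ V_g
|∂P/∂n| = 1.25×10⁻⁴ × 0.937 × 34.0 = 3.98×10⁻³ Pa/m
Isobar spacing: Δn = ΔP/|∂P/∂n| = 400 Pa / 3.98×10⁻³ Pa/m = 100452 m ≈ 100 km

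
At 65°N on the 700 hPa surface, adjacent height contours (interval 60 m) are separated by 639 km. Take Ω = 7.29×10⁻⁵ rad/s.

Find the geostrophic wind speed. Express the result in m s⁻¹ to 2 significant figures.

Coriolis parameter at 65°N:
f = 2Ω sin φ = 2 × 7.29×10⁻⁵ × sin 65° = 1.32×10⁻⁴ s⁻¹
Height gradient: |∂Z/∂n| = 60 m / 639000 m = 9.39×10⁻⁵
On a pressure surface, geostrophic balance gives V_g = (g/f)|∂Z/∂n|:
V_g = 9.81 × 9.39×10⁻⁵ / 1.32×10⁻⁴ = 6.97 m/s

7.0 m s⁻¹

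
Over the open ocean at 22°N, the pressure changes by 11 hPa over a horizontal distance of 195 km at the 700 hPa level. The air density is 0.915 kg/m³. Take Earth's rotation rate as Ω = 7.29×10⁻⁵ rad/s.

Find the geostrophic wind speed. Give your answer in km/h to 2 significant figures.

Coriolis parameter at 22°N:
f = 2Ω sin φ = 2 × 7.29×10⁻⁵ × sin 22° = 5.46×10⁻⁵ s⁻¹
Pressure gradient: |∂P/∂n| = 1100 Pa / 195000 m = 5.64×10⁻³ Pa/m
Geostrophic balance (pressure-gradient force = Coriolis force):
V_g = (1/(fρ)) |∂P/∂n| = 5.64×10⁻³ / (5.46×10⁻⁵ × 0.915) = 113 m/s
Converting: 113 m/s × 3.6 = 410 km/h

410 km/h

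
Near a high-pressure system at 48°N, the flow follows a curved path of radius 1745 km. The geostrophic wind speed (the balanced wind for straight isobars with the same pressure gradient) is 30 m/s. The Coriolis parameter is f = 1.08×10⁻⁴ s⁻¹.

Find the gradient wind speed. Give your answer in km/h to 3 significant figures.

Around a high, pressure-gradient force acts outward with centrifugal, so Coriolis balances both:
fV = (1/ρ)|∂P/∂n| + V²/R  →  V² − fR·V + fR·V_g = 0
With fR = 1.08×10⁻⁴ × 1745×10³ m = 188 m/s:
V = [fR − √((fR)² − 4 fR V_g)]/2 = [188 − √(188² − 4×188×30)]/2 = 37.4 m/s
Supergeostrophic (V > V_g = 30 m/s), as expected around a high.
Converting: 37.4 m/s × 3.6 = 135 km/h

135 km/h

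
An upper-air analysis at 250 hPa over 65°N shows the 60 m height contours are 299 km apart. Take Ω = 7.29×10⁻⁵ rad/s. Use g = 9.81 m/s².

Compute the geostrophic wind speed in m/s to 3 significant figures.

14.9 m/s

Coriolis parameter at 65°N:
f = 2Ω sin φ = 2 × 7.29×10⁻⁵ × sin 65° = 1.32×10⁻⁴ s⁻¹
Height gradient: |∂Z/∂n| = 60 m / 299000 m = 2.01×10⁻⁴
On a pressure surface, geostrophic balance gives V_g = (g/f)|∂Z/∂n|:
V_g = 9.81 × 2.01×10⁻⁴ / 1.32×10⁻⁴ = 14.9 m/s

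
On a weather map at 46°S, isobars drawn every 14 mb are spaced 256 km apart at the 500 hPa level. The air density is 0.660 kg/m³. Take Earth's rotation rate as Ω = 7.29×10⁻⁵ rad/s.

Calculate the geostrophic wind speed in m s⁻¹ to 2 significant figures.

79 m s⁻¹

Coriolis parameter at 46°S:
f = 2Ω sin φ = 2 × 7.29×10⁻⁵ × sin 46° = 1.05×10⁻⁴ s⁻¹
Pressure gradient: |∂P/∂n| = 1400 Pa / 256000 m = 5.47×10⁻³ Pa/m
Geostrophic balance (pressure-gradient force = Coriolis force):
V_g = (1/(fρ)) |∂P/∂n| = 5.47×10⁻³ / (1.05×10⁻⁴ × 0.660) = 79.0 m/s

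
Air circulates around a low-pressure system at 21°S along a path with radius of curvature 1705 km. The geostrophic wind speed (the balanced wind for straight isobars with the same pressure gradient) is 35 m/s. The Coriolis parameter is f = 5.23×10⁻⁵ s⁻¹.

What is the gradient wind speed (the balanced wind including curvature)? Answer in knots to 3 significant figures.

Around a low, centrifugal force acts outward with Coriolis, so pressure-gradient force balances both:
(1/ρ)|∂P/∂n| = fV + V²/R  →  V² + fR·V − fR·V_g = 0
With fR = 5.23×10⁻⁵ × 1705×10³ m = 89.2 m/s:
V = [−fR + √((fR)² + 4 fR V_g)]/2 = [−89.2 + √(89.2² + 4×89.2×35)]/2 = 26.9 m/s
Subgeostrophic (V < V_g = 35 m/s), as expected around a low.
Converting: 26.9 m/s × 1.944 = 52.3 knots

52.3 knots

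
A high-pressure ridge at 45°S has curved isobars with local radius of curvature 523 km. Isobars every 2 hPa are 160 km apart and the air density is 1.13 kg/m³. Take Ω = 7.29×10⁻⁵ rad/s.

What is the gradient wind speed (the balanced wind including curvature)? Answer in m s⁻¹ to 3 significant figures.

Coriolis parameter at 45°S:
f = 2Ω sin φ = 2 × 7.29×10⁻⁵ × sin 45° = 1.03×10⁻⁴ s⁻¹
Pressure gradient: |∂P/∂n| = 200 Pa / 160000 m = 1.25×10⁻³ Pa/m
Geostrophic speed: V_g = |∂P/∂n|/(fρ) = 1.25×10⁻³/(1.03×10⁻⁴ × 1.13) = 10.7 m/s
Around a high, pressure-gradient force acts outward with centrifugal, so Coriolis balances both:
fV = (1/ρ)|∂P/∂n| + V²/R  →  V² − fR·V + fR·V_g = 0
With fR = 1.03×10⁻⁴ × 523×10³ m = 53.9 m/s:
V = [fR − √((fR)² − 4 fR V_g)]/2 = [53.9 − √(53.9² − 4×53.9×10.7)]/2 = 14.8 m/s
Supergeostrophic (V > V_g = 10.7 m/s), as expected around a high.

14.8 m s⁻¹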